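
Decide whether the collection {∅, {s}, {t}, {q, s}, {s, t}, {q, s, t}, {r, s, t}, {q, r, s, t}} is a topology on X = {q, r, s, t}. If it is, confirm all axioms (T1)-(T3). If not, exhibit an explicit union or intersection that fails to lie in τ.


τ IS a topology on X.

Axiom (T1): ∅ ∈ τ? Yes; X ∈ τ? Yes.
Axiom (T2/T3): check pairwise unions and intersections of members of τ.
All pairwise intersections and unions checked — each lies in τ. Therefore τ satisfies (T1), (T2), (T3): it IS a topology on X.


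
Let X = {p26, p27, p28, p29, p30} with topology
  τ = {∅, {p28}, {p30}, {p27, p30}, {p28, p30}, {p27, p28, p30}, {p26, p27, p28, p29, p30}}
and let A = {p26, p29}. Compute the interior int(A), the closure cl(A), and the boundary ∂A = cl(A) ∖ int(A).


int(A) = ∅, cl(A) = {p26, p29}, ∂A = {p26, p29}.

Closed sets in (X, τ) are complements of opens:
  closed(X, τ) = {∅, {p26, p29}, {p26, p27, p29}, {p26, p28, p29}, {p26, p27, p28, p29}, {p26, p27, p29, p30}, {p26, p27, p28, p29, p30}}.
int(A) = ⋃ {U ∈ τ : U ⊆ A}. Opens contained in A: ∅.
Taking the union of these: int(A) = ∅.
cl(A) = ⋂ {C closed : A ⊆ C}. Closed sets containing A: {p26, p29}, {p26, p27, p29}, {p26, p28, p29}, {p26, p27, p28, p29}, {p26, p27, p29, p30}, {p26, p27, p28, p29, p30}.
Intersecting these: cl(A) = {p26, p29}.
∂A = cl(A) ∖ int(A) = {p26, p29} ∖ ∅ = {p26, p29}.


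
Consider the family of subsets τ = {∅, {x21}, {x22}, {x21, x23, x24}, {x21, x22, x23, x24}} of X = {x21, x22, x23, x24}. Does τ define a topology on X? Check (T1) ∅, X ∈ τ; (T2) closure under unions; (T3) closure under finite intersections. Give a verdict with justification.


τ is NOT a topology on X.

Axiom (T1): ∅ ∈ τ? Yes; X ∈ τ? Yes.
Axiom (T2/T3): check pairwise unions and intersections of members of τ.
Counterexample for (T2): {x21} ∪ {x22} = {x21, x22} ∉ τ. Therefore τ is NOT a topology.


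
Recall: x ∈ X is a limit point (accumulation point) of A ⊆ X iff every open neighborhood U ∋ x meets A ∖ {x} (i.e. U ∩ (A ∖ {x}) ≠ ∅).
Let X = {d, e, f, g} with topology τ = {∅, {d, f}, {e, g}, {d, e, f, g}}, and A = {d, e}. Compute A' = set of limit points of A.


A' = {f, g}

For each x ∈ X, list the open sets U ∈ τ with x ∈ U, then check whether U ∩ (A ∖ {x}) ≠ ∅ for every such U.
  x = d: open {d, f} ∋ x has {d, f} ∩ (A ∖ {d}) = ∅, so x is NOT a limit point.
  x = e: open {e, g} ∋ x has {e, g} ∩ (A ∖ {e}) = ∅, so x is NOT a limit point.
  x = f: opens ∋ x are {d, f}, {d, e, f, g}; each meets A ∖ {f}, so x IS a limit point.
  x = g: opens ∋ x are {e, g}, {d, e, f, g}; each meets A ∖ {g}, so x IS a limit point.
Collecting: A' = {f, g}.


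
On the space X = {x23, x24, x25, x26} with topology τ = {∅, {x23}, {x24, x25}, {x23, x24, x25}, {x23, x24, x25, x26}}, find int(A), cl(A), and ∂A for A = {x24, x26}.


int(A) = ∅, cl(A) = {x24, x25, x26}, ∂A = {x24, x25, x26}.

Closed sets in (X, τ) are complements of opens:
  closed(X, τ) = {∅, {x26}, {x23, x26}, {x24, x25, x26}, {x23, x24, x25, x26}}.
int(A) = ⋃ {U ∈ τ : U ⊆ A}. Opens contained in A: ∅.
Taking the union of these: int(A) = ∅.
cl(A) = ⋂ {C closed : A ⊆ C}. Closed sets containing A: {x24, x25, x26}, {x23, x24, x25, x26}.
Intersecting these: cl(A) = {x24, x25, x26}.
∂A = cl(A) ∖ int(A) = {x24, x25, x26} ∖ ∅ = {x24, x25, x26}.


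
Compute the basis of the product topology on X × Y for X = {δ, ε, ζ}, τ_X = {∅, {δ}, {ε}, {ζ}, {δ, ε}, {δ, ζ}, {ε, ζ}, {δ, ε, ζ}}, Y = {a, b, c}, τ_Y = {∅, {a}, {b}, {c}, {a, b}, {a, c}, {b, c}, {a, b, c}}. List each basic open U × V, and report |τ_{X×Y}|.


Basis B = {∅ × ∅, {δ} × {a}, {δ} × {b}, {δ} × {c}, {ε} × {a}, {ε} × {b}, {ε} × {c}, {ζ} × {a}, {ζ} × {b}, {ζ} × {c}, {δ} × {a, b}, {δ} × {a, c}, {δ, ε} × {a}, {δ, ζ} × {a}, {δ} × {b, c}, {δ, ε} × {b}, {δ, ζ} × {b}, {δ, ε} × {c}, {δ, ζ} × {c}, {ε} × {a, b}, {ε} × {a, c}, {ε, ζ} × {a}, {ε} × {b, c}, {ε, ζ} × {b}, {ε, ζ} × {c}, {ζ} × {a, b}, {ζ} × {a, c}, {ζ} × {b, c}, {δ} × {a, b, c}, {δ, ε, ζ} × {a}, {δ, ε, ζ} × {b}, {δ, ε, ζ} × {c}, {ε} × {a, b, c}, {ζ} × {a, b, c}, {δ, ε} × {a, b}, {δ, ζ} × {a, b}, {δ, ε} × {a, c}, {δ, ζ} × {a, c}, {δ, ε} × {b, c}, {δ, ζ} × {b, c}, {ε, ζ} × {a, b}, {ε, ζ} × {a, c}, {ε, ζ} × {b, c}, {δ, ε} × {a, b, c}, {δ, ζ} × {a, b, c}, {δ, ε, ζ} × {a, b}, {δ, ε, ζ} × {a, c}, {δ, ε, ζ} × {b, c}, {ε, ζ} × {a, b, c}, {δ, ε, ζ} × {a, b, c}}; |τ_{X×Y}| = 512.

Enumerate products U × V with U ∈ τ_X, V ∈ τ_Y (deduplicated):
  ∅ × ∅ = {} (∅)
  {δ} × {a} = {(δ,a)}
  {δ} × {b} = {(δ,b)}
  {δ} × {c} = {(δ,c)}
  {ε} × {a} = {(ε,a)}
  {ε} × {b} = {(ε,b)}
  {ε} × {c} = {(ε,c)}
  {ζ} × {a} = {(ζ,a)}
  {ζ} × {b} = {(ζ,b)}
  {ζ} × {c} = {(ζ,c)}
  {δ} × {a, b} = {(δ,a), (δ,b)}
  {δ} × {a, c} = {(δ,a), (δ,c)}
  {δ, ε} × {a} = {(δ,a), (ε,a)}
  {δ, ζ} × {a} = {(δ,a), (ζ,a)}
  {δ} × {b, c} = {(δ,b), (δ,c)}
  {δ, ε} × {b} = {(δ,b), (ε,b)}
  {δ, ζ} × {b} = {(δ,b), (ζ,b)}
  {δ, ε} × {c} = {(δ,c), (ε,c)}
  {δ, ζ} × {c} = {(δ,c), (ζ,c)}
  {ε} × {a, b} = {(ε,a), (ε,b)}
  {ε} × {a, c} = {(ε,a), (ε,c)}
  {ε, ζ} × {a} = {(ε,a), (ζ,a)}
  {ε} × {b, c} = {(ε,b), (ε,c)}
  {ε, ζ} × {b} = {(ε,b), (ζ,b)}
  {ε, ζ} × {c} = {(ε,c), (ζ,c)}
  {ζ} × {a, b} = {(ζ,a), (ζ,b)}
  {ζ} × {a, c} = {(ζ,a), (ζ,c)}
  {ζ} × {b, c} = {(ζ,b), (ζ,c)}
  {δ} × {a, b, c} = {(δ,a), (δ,b), (δ,c)}
  {δ, ε, ζ} × {a} = {(δ,a), (ε,a), (ζ,a)}
  {δ, ε, ζ} × {b} = {(δ,b), (ε,b), (ζ,b)}
  {δ, ε, ζ} × {c} = {(δ,c), (ε,c), (ζ,c)}
  {ε} × {a, b, c} = {(ε,a), (ε,b), (ε,c)}
  {ζ} × {a, b, c} = {(ζ,a), (ζ,b), (ζ,c)}
  {δ, ε} × {a, b} = {(δ,a), (δ,b), (ε,a), (ε,b)}
  {δ, ζ} × {a, b} = {(δ,a), (δ,b), (ζ,a), (ζ,b)}
  {δ, ε} × {a, c} = {(δ,a), (δ,c), (ε,a), (ε,c)}
  {δ, ζ} × {a, c} = {(δ,a), (δ,c), (ζ,a), (ζ,c)}
  {δ, ε} × {b, c} = {(δ,b), (δ,c), (ε,b), (ε,c)}
  {δ, ζ} × {b, c} = {(δ,b), (δ,c), (ζ,b), (ζ,c)}
  {ε, ζ} × {a, b} = {(ε,a), (ε,b), (ζ,a), (ζ,b)}
  {ε, ζ} × {a, c} = {(ε,a), (ε,c), (ζ,a), (ζ,c)}
  {ε, ζ} × {b, c} = {(ε,b), (ε,c), (ζ,b), (ζ,c)}
  {δ, ε} × {a, b, c} = {(δ,a), (δ,b), (δ,c), (ε,a), (ε,b), (ε,c)}
  {δ, ζ} × {a, b, c} = {(δ,a), (δ,b), (δ,c), (ζ,a), (ζ,b), (ζ,c)}
  {δ, ε, ζ} × {a, b} = {(δ,a), (δ,b), (ε,a), (ε,b), (ζ,a), (ζ,b)}
  {δ, ε, ζ} × {a, c} = {(δ,a), (δ,c), (ε,a), (ε,c), (ζ,a), (ζ,c)}
  {δ, ε, ζ} × {b, c} = {(δ,b), (δ,c), (ε,b), (ε,c), (ζ,b), (ζ,c)}
  {ε, ζ} × {a, b, c} = {(ε,a), (ε,b), (ε,c), (ζ,a), (ζ,b), (ζ,c)}
  {δ, ε, ζ} × {a, b, c} = {(δ,a), (δ,b), (δ,c), (ε,a), (ε,b), (ε,c), (ζ,a), (ζ,b), (ζ,c)}
These 50 distinct sets form the basis B.
Close under arbitrary unions to get τ_{X×Y}; counting gives |τ_{X×Y}| = 512.


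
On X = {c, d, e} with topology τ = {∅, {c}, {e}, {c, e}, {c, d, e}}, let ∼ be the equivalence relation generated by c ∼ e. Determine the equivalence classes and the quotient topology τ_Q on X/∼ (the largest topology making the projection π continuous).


X/∼ = {[c=e], [d]}; |τ_Q| = 3.

Equivalence classes: [c=e], [d].
Quotient map π: X → X/∼ sends c ↦ [c=e], d ↦ [d], e ↦ [c=e].
For each subset V ⊆ X/∼, compute π^{-1}(V) ⊆ X and check whether π^{-1}(V) ∈ τ. V is open in τ_Q iff π^{-1}(V) ∈ τ.
  V = {}: π^{-1}(V) = ∅ ∈ τ ✓.
  V = {[c=e]}: π^{-1}(V) = {c, e} ∈ τ ✓.
  V = {[d]}: π^{-1}(V) = {d} ∉ τ ✗.
  V = {[c=e], [d]}: π^{-1}(V) = {c, d, e} ∈ τ ✓.
Open sets in the quotient: τ_Q = {{}, {[c=e]}, {[c=e], [d]}} (3 elements).


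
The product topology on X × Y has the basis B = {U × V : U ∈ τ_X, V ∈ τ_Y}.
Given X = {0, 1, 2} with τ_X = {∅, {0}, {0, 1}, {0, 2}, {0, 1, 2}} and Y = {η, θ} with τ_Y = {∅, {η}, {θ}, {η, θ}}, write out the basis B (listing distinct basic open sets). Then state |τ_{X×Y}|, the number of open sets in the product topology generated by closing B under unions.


Basis B = {∅ × ∅, {0} × {η}, {0} × {θ}, {0} × {η, θ}, {0, 1} × {η}, {0, 2} × {η}, {0, 1} × {θ}, {0, 2} × {θ}, {0, 1, 2} × {η}, {0, 1, 2} × {θ}, {0, 1} × {η, θ}, {0, 2} × {η, θ}, {0, 1, 2} × {η, θ}}; |τ_{X×Y}| = 25.

Enumerate products U × V with U ∈ τ_X, V ∈ τ_Y (deduplicated):
  ∅ × ∅ = {} (∅)
  {0} × {η} = {(0,η)}
  {0} × {θ} = {(0,θ)}
  {0} × {η, θ} = {(0,η), (0,θ)}
  {0, 1} × {η} = {(0,η), (1,η)}
  {0, 2} × {η} = {(0,η), (2,η)}
  {0, 1} × {θ} = {(0,θ), (1,θ)}
  {0, 2} × {θ} = {(0,θ), (2,θ)}
  {0, 1, 2} × {η} = {(0,η), (1,η), (2,η)}
  {0, 1, 2} × {θ} = {(0,θ), (1,θ), (2,θ)}
  {0, 1} × {η, θ} = {(0,η), (0,θ), (1,η), (1,θ)}
  {0, 2} × {η, θ} = {(0,η), (0,θ), (2,η), (2,θ)}
  {0, 1, 2} × {η, θ} = {(0,η), (0,θ), (1,η), (1,θ), (2,η), (2,θ)}
These 13 distinct sets form the basis B.
Close under arbitrary unions to get τ_{X×Y}; counting gives |τ_{X×Y}| = 25.


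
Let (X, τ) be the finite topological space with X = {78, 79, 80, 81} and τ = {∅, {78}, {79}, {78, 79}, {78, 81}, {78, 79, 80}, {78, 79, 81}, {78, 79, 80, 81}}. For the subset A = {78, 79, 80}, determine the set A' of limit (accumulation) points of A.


A' = {80, 81}

For each x ∈ X, list the open sets U ∈ τ with x ∈ U, then check whether U ∩ (A ∖ {x}) ≠ ∅ for every such U.
  x = 78: open {78} ∋ x has {78} ∩ (A ∖ {78}) = ∅, so x is NOT a limit point.
  x = 79: open {79} ∋ x has {79} ∩ (A ∖ {79}) = ∅, so x is NOT a limit point.
  x = 80: opens ∋ x are {78, 79, 80}, {78, 79, 80, 81}; each meets A ∖ {80}, so x IS a limit point.
  x = 81: opens ∋ x are {78, 81}, {78, 79, 81}, {78, 79, 80, 81}; each meets A ∖ {81}, so x IS a limit point.
Collecting: A' = {80, 81}.


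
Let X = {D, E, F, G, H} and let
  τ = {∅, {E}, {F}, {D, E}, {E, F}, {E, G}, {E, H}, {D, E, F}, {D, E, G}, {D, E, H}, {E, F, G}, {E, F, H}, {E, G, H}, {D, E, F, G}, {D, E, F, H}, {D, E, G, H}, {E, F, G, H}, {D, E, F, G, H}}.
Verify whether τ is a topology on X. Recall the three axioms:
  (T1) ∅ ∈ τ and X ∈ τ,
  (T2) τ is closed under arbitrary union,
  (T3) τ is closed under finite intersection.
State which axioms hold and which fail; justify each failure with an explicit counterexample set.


τ IS a topology on X.

Axiom (T1): ∅ ∈ τ? Yes; X ∈ τ? Yes.
Axiom (T2/T3): check pairwise unions and intersections of members of τ.
All pairwise intersections and unions checked — each lies in τ. Therefore τ satisfies (T1), (T2), (T3): it IS a topology on X.


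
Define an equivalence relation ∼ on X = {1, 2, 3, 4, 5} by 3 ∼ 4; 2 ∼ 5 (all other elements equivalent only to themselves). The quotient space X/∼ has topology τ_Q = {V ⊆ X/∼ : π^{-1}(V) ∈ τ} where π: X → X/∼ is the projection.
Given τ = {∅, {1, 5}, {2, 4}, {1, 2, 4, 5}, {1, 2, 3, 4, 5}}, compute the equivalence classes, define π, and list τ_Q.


X/∼ = {[1], [2=5], [3=4]}; |τ_Q| = 2.

Equivalence classes: [1], [2=5], [3=4].
Quotient map π: X → X/∼ sends 1 ↦ [1], 2 ↦ [2=5], 3 ↦ [3=4], 4 ↦ [3=4], 5 ↦ [2=5].
For each subset V ⊆ X/∼, compute π^{-1}(V) ⊆ X and check whether π^{-1}(V) ∈ τ. V is open in τ_Q iff π^{-1}(V) ∈ τ.
  V = {}: π^{-1}(V) = ∅ ∈ τ ✓.
  V = {[1]}: π^{-1}(V) = {1} ∉ τ ✗.
  V = {[2=5]}: π^{-1}(V) = {2, 5} ∉ τ ✗.
  V = {[1], [2=5]}: π^{-1}(V) = {1, 2, 5} ∉ τ ✗.
  V = {[3=4]}: π^{-1}(V) = {3, 4} ∉ τ ✗.
  V = {[1], [3=4]}: π^{-1}(V) = {1, 3, 4} ∉ τ ✗.
  V = {[2=5], [3=4]}: π^{-1}(V) = {2, 3, 4, 5} ∉ τ ✗.
  V = {[1], [2=5], [3=4]}: π^{-1}(V) = {1, 2, 3, 4, 5} ∈ τ ✓.
Open sets in the quotient: τ_Q = {{}, {[1], [2=5], [3=4]}} (2 elements).


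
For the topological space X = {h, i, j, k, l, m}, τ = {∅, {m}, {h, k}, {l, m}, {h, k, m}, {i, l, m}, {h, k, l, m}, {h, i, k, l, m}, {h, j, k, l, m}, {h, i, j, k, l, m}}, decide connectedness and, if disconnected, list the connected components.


(X, τ) is connected.

Find clopen sets (U ∈ τ with X ∖ U ∈ τ):
  U = ∅, X ∖ U = {h, i, j, k, l, m} — both open, so U is clopen.
  U = {h, i, j, k, l, m}, X ∖ U = ∅ — both open, so U is clopen.
Only trivial clopens (∅ and X) exist, so (X, τ) is connected.
Compute connected components by grouping points that agree on all clopens:
  component: {h, i, j, k, l, m}


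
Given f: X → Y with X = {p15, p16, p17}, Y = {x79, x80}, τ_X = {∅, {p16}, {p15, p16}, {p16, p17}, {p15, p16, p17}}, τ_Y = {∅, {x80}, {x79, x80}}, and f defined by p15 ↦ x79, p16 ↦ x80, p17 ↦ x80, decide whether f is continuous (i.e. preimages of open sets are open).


f IS continuous.

Compute f^{-1}(U) for each U ∈ τ_Y:
  U = ∅: f^{-1}(U) = ∅ ∈ τ_X ✓.
  U = {x80}: f^{-1}(U) = {p16, p17} ∈ τ_X ✓.
  U = {x79, x80}: f^{-1}(U) = {p15, p16, p17} ∈ τ_X ✓.
Every preimage lies in τ_X, so f IS continuous.


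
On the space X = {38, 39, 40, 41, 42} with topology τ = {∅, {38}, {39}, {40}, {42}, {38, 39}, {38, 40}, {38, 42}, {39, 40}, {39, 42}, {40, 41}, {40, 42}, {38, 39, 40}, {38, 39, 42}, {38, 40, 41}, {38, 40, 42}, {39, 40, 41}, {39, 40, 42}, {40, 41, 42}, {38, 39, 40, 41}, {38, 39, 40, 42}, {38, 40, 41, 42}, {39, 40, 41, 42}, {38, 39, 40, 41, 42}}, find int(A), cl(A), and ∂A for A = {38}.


int(A) = {38}, cl(A) = {38}, ∂A = ∅.

Closed sets in (X, τ) are complements of opens:
  closed(X, τ) = {∅, {38}, {39}, {41}, {42}, {38, 39}, {38, 41}, {38, 42}, {39, 41}, {39, 42}, {40, 41}, {41, 42}, {38, 39, 41}, {38, 39, 42}, {38, 40, 41}, {38, 41, 42}, {39, 40, 41}, {39, 41, 42}, {40, 41, 42}, {38, 39, 40, 41}, {38, 39, 41, 42}, {38, 40, 41, 42}, {39, 40, 41, 42}, {38, 39, 40, 41, 42}}.
int(A) = ⋃ {U ∈ τ : U ⊆ A}. Opens contained in A: ∅, {38}.
Taking the union of these: int(A) = {38}.
cl(A) = ⋂ {C closed : A ⊆ C}. Closed sets containing A: {38}, {38, 39}, {38, 41}, {38, 42}, {38, 39, 41}, {38, 39, 42}, {38, 40, 41}, {38, 41, 42}, {38, 39, 40, 41}, {38, 39, 41, 42}, {38, 40, 41, 42}, {38, 39, 40, 41, 42}.
Intersecting these: cl(A) = {38}.
∂A = cl(A) ∖ int(A) = {38} ∖ {38} = ∅.


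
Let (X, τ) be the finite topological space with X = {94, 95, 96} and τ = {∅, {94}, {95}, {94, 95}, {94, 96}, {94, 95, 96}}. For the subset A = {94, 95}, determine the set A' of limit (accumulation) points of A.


A' = {96}

For each x ∈ X, list the open sets U ∈ τ with x ∈ U, then check whether U ∩ (A ∖ {x}) ≠ ∅ for every such U.
  x = 94: open {94} ∋ x has {94} ∩ (A ∖ {94}) = ∅, so x is NOT a limit point.
  x = 95: open {95} ∋ x has {95} ∩ (A ∖ {95}) = ∅, so x is NOT a limit point.
  x = 96: opens ∋ x are {94, 96}, {94, 95, 96}; each meets A ∖ {96}, so x IS a limit point.
Collecting: A' = {96}.


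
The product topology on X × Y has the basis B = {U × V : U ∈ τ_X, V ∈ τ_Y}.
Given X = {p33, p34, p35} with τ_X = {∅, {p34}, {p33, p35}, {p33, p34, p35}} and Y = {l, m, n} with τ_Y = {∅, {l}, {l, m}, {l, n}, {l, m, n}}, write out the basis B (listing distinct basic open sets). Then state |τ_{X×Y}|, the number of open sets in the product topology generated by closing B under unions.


Basis B = {∅ × ∅, {p34} × {l}, {p33, p35} × {l}, {p34} × {l, m}, {p34} × {l, n}, {p33, p34, p35} × {l}, {p34} × {l, m, n}, {p33, p35} × {l, m}, {p33, p35} × {l, n}, {p33, p35} × {l, m, n}, {p33, p34, p35} × {l, m}, {p33, p34, p35} × {l, n}, {p33, p34, p35} × {l, m, n}}; |τ_{X×Y}| = 25.

Enumerate products U × V with U ∈ τ_X, V ∈ τ_Y (deduplicated):
  ∅ × ∅ = {} (∅)
  {p34} × {l} = {(p34,l)}
  {p33, p35} × {l} = {(p33,l), (p35,l)}
  {p34} × {l, m} = {(p34,l), (p34,m)}
  {p34} × {l, n} = {(p34,l), (p34,n)}
  {p33, p34, p35} × {l} = {(p33,l), (p34,l), (p35,l)}
  {p34} × {l, m, n} = {(p34,l), (p34,m), (p34,n)}
  {p33, p35} × {l, m} = {(p33,l), (p33,m), (p35,l), (p35,m)}
  {p33, p35} × {l, n} = {(p33,l), (p33,n), (p35,l), (p35,n)}
  {p33, p35} × {l, m, n} = {(p33,l), (p33,m), (p33,n), (p35,l), (p35,m), (p35,n)}
  {p33, p34, p35} × {l, m} = {(p33,l), (p33,m), (p34,l), (p34,m), (p35,l), (p35,m)}
  {p33, p34, p35} × {l, n} = {(p33,l), (p33,n), (p34,l), (p34,n), (p35,l), (p35,n)}
  {p33, p34, p35} × {l, m, n} = {(p33,l), (p33,m), (p33,n), (p34,l), (p34,m), (p34,n), (p35,l), (p35,m), (p35,n)}
These 13 distinct sets form the basis B.
Close under arbitrary unions to get τ_{X×Y}; counting gives |τ_{X×Y}| = 25.


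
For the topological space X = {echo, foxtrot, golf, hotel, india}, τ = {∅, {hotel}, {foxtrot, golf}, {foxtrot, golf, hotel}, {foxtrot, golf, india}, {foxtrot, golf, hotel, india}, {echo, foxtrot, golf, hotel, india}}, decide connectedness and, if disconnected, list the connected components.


(X, τ) is connected.

Find clopen sets (U ∈ τ with X ∖ U ∈ τ):
  U = ∅, X ∖ U = {echo, foxtrot, golf, hotel, india} — both open, so U is clopen.
  U = {echo, foxtrot, golf, hotel, india}, X ∖ U = ∅ — both open, so U is clopen.
Only trivial clopens (∅ and X) exist, so (X, τ) is connected.
Compute connected components by grouping points that agree on all clopens:
  component: {echo, foxtrot, golf, hotel, india}


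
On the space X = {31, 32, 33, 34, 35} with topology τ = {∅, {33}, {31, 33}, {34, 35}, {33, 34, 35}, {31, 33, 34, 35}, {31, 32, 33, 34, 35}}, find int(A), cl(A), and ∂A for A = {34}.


int(A) = ∅, cl(A) = {32, 34, 35}, ∂A = {32, 34, 35}.

Closed sets in (X, τ) are complements of opens:
  closed(X, τ) = {∅, {32}, {31, 32}, {31, 32, 33}, {32, 34, 35}, {31, 32, 34, 35}, {31, 32, 33, 34, 35}}.
int(A) = ⋃ {U ∈ τ : U ⊆ A}. Opens contained in A: ∅.
Taking the union of these: int(A) = ∅.
cl(A) = ⋂ {C closed : A ⊆ C}. Closed sets containing A: {32, 34, 35}, {31, 32, 34, 35}, {31, 32, 33, 34, 35}.
Intersecting these: cl(A) = {32, 34, 35}.
∂A = cl(A) ∖ int(A) = {32, 34, 35} ∖ ∅ = {32, 34, 35}.


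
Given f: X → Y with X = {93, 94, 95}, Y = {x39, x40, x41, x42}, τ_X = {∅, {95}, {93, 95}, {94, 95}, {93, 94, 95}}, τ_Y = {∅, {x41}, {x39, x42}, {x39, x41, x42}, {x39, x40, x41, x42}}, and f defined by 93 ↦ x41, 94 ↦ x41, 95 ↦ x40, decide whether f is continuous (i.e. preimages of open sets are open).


f is NOT continuous.

Compute f^{-1}(U) for each U ∈ τ_Y:
  U = ∅: f^{-1}(U) = ∅ ∈ τ_X ✓.
  U = {x41}: f^{-1}(U) = {93, 94} ∉ τ_X ✗.
  U = {x39, x42}: f^{-1}(U) = ∅ ∈ τ_X ✓.
  U = {x39, x41, x42}: f^{-1}(U) = {93, 94} ∉ τ_X ✗.
  U = {x39, x40, x41, x42}: f^{-1}(U) = {93, 94, 95} ∈ τ_X ✓.
Found U = {x41} with f^{-1}(U) = {93, 94} not in τ_X. Therefore f is NOT continuous.


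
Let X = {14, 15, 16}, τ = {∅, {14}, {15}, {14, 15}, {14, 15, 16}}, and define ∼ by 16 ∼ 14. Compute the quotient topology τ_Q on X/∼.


X/∼ = {[14=16], [15]}; |τ_Q| = 3.

Equivalence classes: [14=16], [15].
Quotient map π: X → X/∼ sends 14 ↦ [14=16], 15 ↦ [15], 16 ↦ [14=16].
For each subset V ⊆ X/∼, compute π^{-1}(V) ⊆ X and check whether π^{-1}(V) ∈ τ. V is open in τ_Q iff π^{-1}(V) ∈ τ.
  V = {}: π^{-1}(V) = ∅ ∈ τ ✓.
  V = {[14=16]}: π^{-1}(V) = {14, 16} ∉ τ ✗.
  V = {[15]}: π^{-1}(V) = {15} ∈ τ ✓.
  V = {[14=16], [15]}: π^{-1}(V) = {14, 15, 16} ∈ τ ✓.
Open sets in the quotient: τ_Q = {{}, {[15]}, {[14=16], [15]}} (3 elements).


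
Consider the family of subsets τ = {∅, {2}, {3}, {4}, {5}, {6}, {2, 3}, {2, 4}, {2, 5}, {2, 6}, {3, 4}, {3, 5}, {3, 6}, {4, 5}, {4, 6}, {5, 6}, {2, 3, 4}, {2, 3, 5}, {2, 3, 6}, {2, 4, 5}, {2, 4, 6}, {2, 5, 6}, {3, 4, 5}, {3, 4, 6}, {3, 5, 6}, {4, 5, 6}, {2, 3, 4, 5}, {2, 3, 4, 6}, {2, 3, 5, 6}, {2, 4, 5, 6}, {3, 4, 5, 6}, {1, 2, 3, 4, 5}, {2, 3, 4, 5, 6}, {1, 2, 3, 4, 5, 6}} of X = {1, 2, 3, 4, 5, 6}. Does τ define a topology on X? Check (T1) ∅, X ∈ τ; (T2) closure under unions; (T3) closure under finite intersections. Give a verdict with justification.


τ IS a topology on X.

Axiom (T1): ∅ ∈ τ? Yes; X ∈ τ? Yes.
Axiom (T2/T3): check pairwise unions and intersections of members of τ.
All pairwise intersections and unions checked — each lies in τ. Therefore τ satisfies (T1), (T2), (T3): it IS a topology on X.


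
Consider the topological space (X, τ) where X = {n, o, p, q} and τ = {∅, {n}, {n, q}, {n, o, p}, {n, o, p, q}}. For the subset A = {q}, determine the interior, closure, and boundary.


int(A) = ∅, cl(A) = {q}, ∂A = {q}.

Closed sets in (X, τ) are complements of opens:
  closed(X, τ) = {∅, {q}, {o, p}, {o, p, q}, {n, o, p, q}}.
int(A) = ⋃ {U ∈ τ : U ⊆ A}. Opens contained in A: ∅.
Taking the union of these: int(A) = ∅.
cl(A) = ⋂ {C closed : A ⊆ C}. Closed sets containing A: {q}, {o, p, q}, {n, o, p, q}.
Intersecting these: cl(A) = {q}.
∂A = cl(A) ∖ int(A) = {q} ∖ ∅ = {q}.


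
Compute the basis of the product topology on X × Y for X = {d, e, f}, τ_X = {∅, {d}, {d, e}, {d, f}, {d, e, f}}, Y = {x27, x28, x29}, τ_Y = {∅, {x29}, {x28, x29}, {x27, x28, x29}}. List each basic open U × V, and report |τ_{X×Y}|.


Basis B = {∅ × ∅, {d} × {x29}, {d} × {x28, x29}, {d, e} × {x29}, {d, f} × {x29}, {d} × {x27, x28, x29}, {d, e, f} × {x29}, {d, e} × {x28, x29}, {d, f} × {x28, x29}, {d, e} × {x27, x28, x29}, {d, f} × {x27, x28, x29}, {d, e, f} × {x28, x29}, {d, e, f} × {x27, x28, x29}}; |τ_{X×Y}| = 30.

Enumerate products U × V with U ∈ τ_X, V ∈ τ_Y (deduplicated):
  ∅ × ∅ = {} (∅)
  {d} × {x29} = {(d,x29)}
  {d} × {x28, x29} = {(d,x28), (d,x29)}
  {d, e} × {x29} = {(d,x29), (e,x29)}
  {d, f} × {x29} = {(d,x29), (f,x29)}
  {d} × {x27, x28, x29} = {(d,x27), (d,x28), (d,x29)}
  {d, e, f} × {x29} = {(d,x29), (e,x29), (f,x29)}
  {d, e} × {x28, x29} = {(d,x28), (d,x29), (e,x28), (e,x29)}
  {d, f} × {x28, x29} = {(d,x28), (d,x29), (f,x28), (f,x29)}
  {d, e} × {x27, x28, x29} = {(d,x27), (d,x28), (d,x29), (e,x27), (e,x28), (e,x29)}
  {d, f} × {x27, x28, x29} = {(d,x27), (d,x28), (d,x29), (f,x27), (f,x28), (f,x29)}
  {d, e, f} × {x28, x29} = {(d,x28), (d,x29), (e,x28), (e,x29), (f,x28), (f,x29)}
  {d, e, f} × {x27, x28, x29} = {(d,x27), (d,x28), (d,x29), (e,x27), (e,x28), (e,x29), (f,x27), (f,x28), (f,x29)}
These 13 distinct sets form the basis B.
Close under arbitrary unions to get τ_{X×Y}; counting gives |τ_{X×Y}| = 30.


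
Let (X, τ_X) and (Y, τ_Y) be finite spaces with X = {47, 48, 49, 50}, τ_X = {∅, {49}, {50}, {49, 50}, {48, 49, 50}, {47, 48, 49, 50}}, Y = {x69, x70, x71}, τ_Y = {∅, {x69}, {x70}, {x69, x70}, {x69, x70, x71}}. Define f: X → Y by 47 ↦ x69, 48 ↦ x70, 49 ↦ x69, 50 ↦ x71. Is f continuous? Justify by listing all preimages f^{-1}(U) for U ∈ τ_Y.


f is NOT continuous.

Compute f^{-1}(U) for each U ∈ τ_Y:
  U = ∅: f^{-1}(U) = ∅ ∈ τ_X ✓.
  U = {x69}: f^{-1}(U) = {47, 49} ∉ τ_X ✗.
  U = {x70}: f^{-1}(U) = {48} ∉ τ_X ✗.
  U = {x69, x70}: f^{-1}(U) = {47, 48, 49} ∉ τ_X ✗.
  U = {x69, x70, x71}: f^{-1}(U) = {47, 48, 49, 50} ∈ τ_X ✓.
Found U = {x69} with f^{-1}(U) = {47, 49} not in τ_X. Therefore f is NOT continuous.


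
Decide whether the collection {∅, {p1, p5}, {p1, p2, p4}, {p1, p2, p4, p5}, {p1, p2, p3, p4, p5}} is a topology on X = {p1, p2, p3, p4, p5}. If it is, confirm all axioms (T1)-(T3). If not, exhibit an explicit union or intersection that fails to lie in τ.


τ is NOT a topology on X.

Axiom (T1): ∅ ∈ τ? Yes; X ∈ τ? Yes.
Axiom (T2/T3): check pairwise unions and intersections of members of τ.
Counterexample for (T3): {p1, p5} ∩ {p1, p2, p4} = {p1} ∉ τ. Therefore τ is NOT a topology.


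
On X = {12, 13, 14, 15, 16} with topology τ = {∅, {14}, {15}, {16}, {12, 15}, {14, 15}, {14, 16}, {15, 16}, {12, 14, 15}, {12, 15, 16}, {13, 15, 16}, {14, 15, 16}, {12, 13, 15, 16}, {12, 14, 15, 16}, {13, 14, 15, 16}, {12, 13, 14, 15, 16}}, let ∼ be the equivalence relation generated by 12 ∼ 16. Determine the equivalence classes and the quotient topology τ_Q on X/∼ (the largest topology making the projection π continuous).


X/∼ = {[12=16], [13], [14], [15]}; |τ_Q| = 8.

Equivalence classes: [12=16], [13], [14], [15].
Quotient map π: X → X/∼ sends 12 ↦ [12=16], 13 ↦ [13], 14 ↦ [14], 15 ↦ [15], 16 ↦ [12=16].
For each subset V ⊆ X/∼, compute π^{-1}(V) ⊆ X and check whether π^{-1}(V) ∈ τ. V is open in τ_Q iff π^{-1}(V) ∈ τ.
  V = {}: π^{-1}(V) = ∅ ∈ τ ✓.
  V = {[12=16]}: π^{-1}(V) = {12, 16} ∉ τ ✗.
  V = {[13]}: π^{-1}(V) = {13} ∉ τ ✗.
  V = {[12=16], [13]}: π^{-1}(V) = {12, 13, 16} ∉ τ ✗.
  V = {[14]}: π^{-1}(V) = {14} ∈ τ ✓.
  V = {[12=16], [14]}: π^{-1}(V) = {12, 14, 16} ∉ τ ✗.
  V = {[13], [14]}: π^{-1}(V) = {13, 14} ∉ τ ✗.
  V = {[12=16], [13], [14]}: π^{-1}(V) = {12, 13, 14, 16} ∉ τ ✗.
  V = {[15]}: π^{-1}(V) = {15} ∈ τ ✓.
  V = {[12=16], [15]}: π^{-1}(V) = {12, 15, 16} ∈ τ ✓.
  V = {[13], [15]}: π^{-1}(V) = {13, 15} ∉ τ ✗.
  V = {[12=16], [13], [15]}: π^{-1}(V) = {12, 13, 15, 16} ∈ τ ✓.
  V = {[14], [15]}: π^{-1}(V) = {14, 15} ∈ τ ✓.
  V = {[12=16], [14], [15]}: π^{-1}(V) = {12, 14, 15, 16} ∈ τ ✓.
  V = {[13], [14], [15]}: π^{-1}(V) = {13, 14, 15} ∉ τ ✗.
  V = {[12=16], [13], [14], [15]}: π^{-1}(V) = {12, 13, 14, 15, 16} ∈ τ ✓.
Open sets in the quotient: τ_Q = {{}, {[14]}, {[15]}, {[12=16], [15]}, {[12=16], [13], [15]}, {[14], [15]}, {[12=16], [14], [15]}, {[12=16], [13], [14], [15]}} (8 elements).


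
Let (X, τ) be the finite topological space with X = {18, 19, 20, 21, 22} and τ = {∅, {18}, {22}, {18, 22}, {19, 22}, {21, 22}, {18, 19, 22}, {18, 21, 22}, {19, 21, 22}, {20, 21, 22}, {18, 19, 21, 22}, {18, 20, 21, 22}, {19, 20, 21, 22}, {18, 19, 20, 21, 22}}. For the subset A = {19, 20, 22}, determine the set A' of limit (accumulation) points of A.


A' = {19, 20, 21}

For each x ∈ X, list the open sets U ∈ τ with x ∈ U, then check whether U ∩ (A ∖ {x}) ≠ ∅ for every such U.
  x = 18: open {18} ∋ x has {18} ∩ (A ∖ {18}) = ∅, so x is NOT a limit point.
  x = 19: opens ∋ x are {19, 22}, {18, 19, 22}, {19, 21, 22}, {18, 19, 21, 22}, {19, 20, 21, 22}, {18, 19, 20, 21, 22}; each meets A ∖ {19}, so x IS a limit point.
  x = 20: opens ∋ x are {20, 21, 22}, {18, 20, 21, 22}, {19, 20, 21, 22}, {18, 19, 20, 21, 22}; each meets A ∖ {20}, so x IS a limit point.
  x = 21: opens ∋ x are {21, 22}, {18, 21, 22}, {19, 21, 22}, {20, 21, 22}, {18, 19, 21, 22}, {18, 20, 21, 22}, {19, 20, 21, 22}, {18, 19, 20, 21, 22}; each meets A ∖ {21}, so x IS a limit point.
  x = 22: open {22} ∋ x has {22} ∩ (A ∖ {22}) = ∅, so x is NOT a limit point.
Collecting: A' = {19, 20, 21}.


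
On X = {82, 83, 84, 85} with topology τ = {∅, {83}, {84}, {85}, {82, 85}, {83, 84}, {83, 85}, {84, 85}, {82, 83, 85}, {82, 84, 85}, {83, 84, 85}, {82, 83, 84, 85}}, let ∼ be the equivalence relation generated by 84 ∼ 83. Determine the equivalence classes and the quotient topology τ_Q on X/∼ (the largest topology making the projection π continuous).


X/∼ = {[82], [83=84], [85]}; |τ_Q| = 6.

Equivalence classes: [82], [83=84], [85].
Quotient map π: X → X/∼ sends 82 ↦ [82], 83 ↦ [83=84], 84 ↦ [83=84], 85 ↦ [85].
For each subset V ⊆ X/∼, compute π^{-1}(V) ⊆ X and check whether π^{-1}(V) ∈ τ. V is open in τ_Q iff π^{-1}(V) ∈ τ.
  V = {}: π^{-1}(V) = ∅ ∈ τ ✓.
  V = {[82]}: π^{-1}(V) = {82} ∉ τ ✗.
  V = {[83=84]}: π^{-1}(V) = {83, 84} ∈ τ ✓.
  V = {[82], [83=84]}: π^{-1}(V) = {82, 83, 84} ∉ τ ✗.
  V = {[85]}: π^{-1}(V) = {85} ∈ τ ✓.
  V = {[82], [85]}: π^{-1}(V) = {82, 85} ∈ τ ✓.
  V = {[83=84], [85]}: π^{-1}(V) = {83, 84, 85} ∈ τ ✓.
  V = {[82], [83=84], [85]}: π^{-1}(V) = {82, 83, 84, 85} ∈ τ ✓.
Open sets in the quotient: τ_Q = {{}, {[83=84]}, {[85]}, {[82], [85]}, {[83=84], [85]}, {[82], [83=84], [85]}} (6 elements).


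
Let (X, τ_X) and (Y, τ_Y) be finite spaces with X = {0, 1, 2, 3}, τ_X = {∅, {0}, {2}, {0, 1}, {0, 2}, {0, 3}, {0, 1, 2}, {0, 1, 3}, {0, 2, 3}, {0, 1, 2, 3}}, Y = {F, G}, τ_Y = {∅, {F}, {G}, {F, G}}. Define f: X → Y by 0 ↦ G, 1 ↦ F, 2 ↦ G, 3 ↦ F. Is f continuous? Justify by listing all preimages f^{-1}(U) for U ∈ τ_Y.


f is NOT continuous.

Compute f^{-1}(U) for each U ∈ τ_Y:
  U = ∅: f^{-1}(U) = ∅ ∈ τ_X ✓.
  U = {F}: f^{-1}(U) = {1, 3} ∉ τ_X ✗.
  U = {G}: f^{-1}(U) = {0, 2} ∈ τ_X ✓.
  U = {F, G}: f^{-1}(U) = {0, 1, 2, 3} ∈ τ_X ✓.
Found U = {F} with f^{-1}(U) = {1, 3} not in τ_X. Therefore f is NOT continuous.


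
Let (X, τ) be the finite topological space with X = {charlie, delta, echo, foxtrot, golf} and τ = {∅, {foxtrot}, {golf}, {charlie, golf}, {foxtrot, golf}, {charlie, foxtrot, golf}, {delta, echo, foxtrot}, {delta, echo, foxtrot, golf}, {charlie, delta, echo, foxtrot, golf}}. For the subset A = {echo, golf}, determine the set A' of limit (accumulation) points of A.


A' = {charlie, delta}

For each x ∈ X, list the open sets U ∈ τ with x ∈ U, then check whether U ∩ (A ∖ {x}) ≠ ∅ for every such U.
  x = charlie: opens ∋ x are {charlie, golf}, {charlie, foxtrot, golf}, {charlie, delta, echo, foxtrot, golf}; each meets A ∖ {charlie}, so x IS a limit point.
  x = delta: opens ∋ x are {delta, echo, foxtrot}, {delta, echo, foxtrot, golf}, {charlie, delta, echo, foxtrot, golf}; each meets A ∖ {delta}, so x IS a limit point.
  x = echo: open {delta, echo, foxtrot} ∋ x has {delta, echo, foxtrot} ∩ (A ∖ {echo}) = ∅, so x is NOT a limit point.
  x = foxtrot: open {foxtrot} ∋ x has {foxtrot} ∩ (A ∖ {foxtrot}) = ∅, so x is NOT a limit point.
  x = golf: open {golf} ∋ x has {golf} ∩ (A ∖ {golf}) = ∅, so x is NOT a limit point.
Collecting: A' = {charlie, delta}.


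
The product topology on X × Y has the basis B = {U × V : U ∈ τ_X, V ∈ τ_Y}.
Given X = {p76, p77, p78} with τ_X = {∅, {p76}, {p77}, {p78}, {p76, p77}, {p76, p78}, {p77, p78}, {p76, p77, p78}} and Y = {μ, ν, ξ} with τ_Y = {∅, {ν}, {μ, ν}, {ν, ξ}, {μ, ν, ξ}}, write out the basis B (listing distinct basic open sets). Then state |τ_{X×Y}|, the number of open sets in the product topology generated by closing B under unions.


Basis B = {∅ × ∅, {p76} × {ν}, {p77} × {ν}, {p78} × {ν}, {p76} × {μ, ν}, {p76} × {ν, ξ}, {p76, p77} × {ν}, {p76, p78} × {ν}, {p77} × {μ, ν}, {p77} × {ν, ξ}, {p77, p78} × {ν}, {p78} × {μ, ν}, {p78} × {ν, ξ}, {p76} × {μ, ν, ξ}, {p76, p77, p78} × {ν}, {p77} × {μ, ν, ξ}, {p78} × {μ, ν, ξ}, {p76, p77} × {μ, ν}, {p76, p78} × {μ, ν}, {p76, p77} × {ν, ξ}, {p76, p78} × {ν, ξ}, {p77, p78} × {μ, ν}, {p77, p78} × {ν, ξ}, {p76, p77} × {μ, ν, ξ}, {p76, p78} × {μ, ν, ξ}, {p76, p77, p78} × {μ, ν}, {p76, p77, p78} × {ν, ξ}, {p77, p78} × {μ, ν, ξ}, {p76, p77, p78} × {μ, ν, ξ}}; |τ_{X×Y}| = 125.

Enumerate products U × V with U ∈ τ_X, V ∈ τ_Y (deduplicated):
  ∅ × ∅ = {} (∅)
  {p76} × {ν} = {(p76,ν)}
  {p77} × {ν} = {(p77,ν)}
  {p78} × {ν} = {(p78,ν)}
  {p76} × {μ, ν} = {(p76,μ), (p76,ν)}
  {p76} × {ν, ξ} = {(p76,ν), (p76,ξ)}
  {p76, p77} × {ν} = {(p76,ν), (p77,ν)}
  {p76, p78} × {ν} = {(p76,ν), (p78,ν)}
  {p77} × {μ, ν} = {(p77,μ), (p77,ν)}
  {p77} × {ν, ξ} = {(p77,ν), (p77,ξ)}
  {p77, p78} × {ν} = {(p77,ν), (p78,ν)}
  {p78} × {μ, ν} = {(p78,μ), (p78,ν)}
  {p78} × {ν, ξ} = {(p78,ν), (p78,ξ)}
  {p76} × {μ, ν, ξ} = {(p76,μ), (p76,ν), (p76,ξ)}
  {p76, p77, p78} × {ν} = {(p76,ν), (p77,ν), (p78,ν)}
  {p77} × {μ, ν, ξ} = {(p77,μ), (p77,ν), (p77,ξ)}
  {p78} × {μ, ν, ξ} = {(p78,μ), (p78,ν), (p78,ξ)}
  {p76, p77} × {μ, ν} = {(p76,μ), (p76,ν), (p77,μ), (p77,ν)}
  {p76, p78} × {μ, ν} = {(p76,μ), (p76,ν), (p78,μ), (p78,ν)}
  {p76, p77} × {ν, ξ} = {(p76,ν), (p76,ξ), (p77,ν), (p77,ξ)}
  {p76, p78} × {ν, ξ} = {(p76,ν), (p76,ξ), (p78,ν), (p78,ξ)}
  {p77, p78} × {μ, ν} = {(p77,μ), (p77,ν), (p78,μ), (p78,ν)}
  {p77, p78} × {ν, ξ} = {(p77,ν), (p77,ξ), (p78,ν), (p78,ξ)}
  {p76, p77} × {μ, ν, ξ} = {(p76,μ), (p76,ν), (p76,ξ), (p77,μ), (p77,ν), (p77,ξ)}
  {p76, p78} × {μ, ν, ξ} = {(p76,μ), (p76,ν), (p76,ξ), (p78,μ), (p78,ν), (p78,ξ)}
  {p76, p77, p78} × {μ, ν} = {(p76,μ), (p76,ν), (p77,μ), (p77,ν), (p78,μ), (p78,ν)}
  {p76, p77, p78} × {ν, ξ} = {(p76,ν), (p76,ξ), (p77,ν), (p77,ξ), (p78,ν), (p78,ξ)}
  {p77, p78} × {μ, ν, ξ} = {(p77,μ), (p77,ν), (p77,ξ), (p78,μ), (p78,ν), (p78,ξ)}
  {p76, p77, p78} × {μ, ν, ξ} = {(p76,μ), (p76,ν), (p76,ξ), (p77,μ), (p77,ν), (p77,ξ), (p78,μ), (p78,ν), (p78,ξ)}
These 29 distinct sets form the basis B.
Close under arbitrary unions to get τ_{X×Y}; counting gives |τ_{X×Y}| = 125.


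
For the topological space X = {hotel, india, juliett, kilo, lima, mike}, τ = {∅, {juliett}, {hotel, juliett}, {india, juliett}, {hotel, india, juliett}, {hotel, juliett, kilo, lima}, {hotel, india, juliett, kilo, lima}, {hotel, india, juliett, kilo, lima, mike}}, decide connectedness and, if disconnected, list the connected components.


(X, τ) is connected.

Find clopen sets (U ∈ τ with X ∖ U ∈ τ):
  U = ∅, X ∖ U = {hotel, india, juliett, kilo, lima, mike} — both open, so U is clopen.
  U = {hotel, india, juliett, kilo, lima, mike}, X ∖ U = ∅ — both open, so U is clopen.
Only trivial clopens (∅ and X) exist, so (X, τ) is connected.
Compute connected components by grouping points that agree on all clopens:
  component: {hotel, india, juliett, kilo, lima, mike}


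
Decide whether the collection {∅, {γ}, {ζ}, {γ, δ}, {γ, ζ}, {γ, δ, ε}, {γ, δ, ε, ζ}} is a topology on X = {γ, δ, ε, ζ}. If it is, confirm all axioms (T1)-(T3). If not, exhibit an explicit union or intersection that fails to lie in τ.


τ is NOT a topology on X.

Axiom (T1): ∅ ∈ τ? Yes; X ∈ τ? Yes.
Axiom (T2/T3): check pairwise unions and intersections of members of τ.
Counterexample for (T2): {ζ} ∪ {γ, δ} = {γ, δ, ζ} ∉ τ. Therefore τ is NOT a topology.


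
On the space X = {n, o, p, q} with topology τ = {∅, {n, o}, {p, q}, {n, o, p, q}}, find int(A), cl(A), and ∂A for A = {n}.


int(A) = ∅, cl(A) = {n, o}, ∂A = {n, o}.

Closed sets in (X, τ) are complements of opens:
  closed(X, τ) = {∅, {n, o}, {p, q}, {n, o, p, q}}.
int(A) = ⋃ {U ∈ τ : U ⊆ A}. Opens contained in A: ∅.
Taking the union of these: int(A) = ∅.
cl(A) = ⋂ {C closed : A ⊆ C}. Closed sets containing A: {n, o}, {n, o, p, q}.
Intersecting these: cl(A) = {n, o}.
∂A = cl(A) ∖ int(A) = {n, o} ∖ ∅ = {n, o}.


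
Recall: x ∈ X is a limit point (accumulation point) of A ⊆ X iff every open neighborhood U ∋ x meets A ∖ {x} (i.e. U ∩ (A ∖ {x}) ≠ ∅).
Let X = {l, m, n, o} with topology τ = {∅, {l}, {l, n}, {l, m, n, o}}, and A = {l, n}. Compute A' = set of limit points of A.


A' = {m, n, o}

For each x ∈ X, list the open sets U ∈ τ with x ∈ U, then check whether U ∩ (A ∖ {x}) ≠ ∅ for every such U.
  x = l: open {l} ∋ x has {l} ∩ (A ∖ {l}) = ∅, so x is NOT a limit point.
  x = m: opens ∋ x are {l, m, n, o}; each meets A ∖ {m}, so x IS a limit point.
  x = n: opens ∋ x are {l, n}, {l, m, n, o}; each meets A ∖ {n}, so x IS a limit point.
  x = o: opens ∋ x are {l, m, n, o}; each meets A ∖ {o}, so x IS a limit point.
Collecting: A' = {m, n, o}.


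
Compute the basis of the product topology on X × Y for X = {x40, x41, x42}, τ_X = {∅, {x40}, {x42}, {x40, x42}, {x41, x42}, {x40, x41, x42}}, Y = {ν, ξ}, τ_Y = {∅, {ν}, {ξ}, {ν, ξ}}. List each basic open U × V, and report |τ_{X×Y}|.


Basis B = {∅ × ∅, {x40} × {ν}, {x40} × {ξ}, {x42} × {ν}, {x42} × {ξ}, {x40} × {ν, ξ}, {x40, x42} × {ν}, {x40, x42} × {ξ}, {x41, x42} × {ν}, {x41, x42} × {ξ}, {x42} × {ν, ξ}, {x40, x41, x42} × {ν}, {x40, x41, x42} × {ξ}, {x40, x42} × {ν, ξ}, {x41, x42} × {ν, ξ}, {x40, x41, x42} × {ν, ξ}}; |τ_{X×Y}| = 36.

Enumerate products U × V with U ∈ τ_X, V ∈ τ_Y (deduplicated):
  ∅ × ∅ = {} (∅)
  {x40} × {ν} = {(x40,ν)}
  {x40} × {ξ} = {(x40,ξ)}
  {x42} × {ν} = {(x42,ν)}
  {x42} × {ξ} = {(x42,ξ)}
  {x40} × {ν, ξ} = {(x40,ν), (x40,ξ)}
  {x40, x42} × {ν} = {(x40,ν), (x42,ν)}
  {x40, x42} × {ξ} = {(x40,ξ), (x42,ξ)}
  {x41, x42} × {ν} = {(x41,ν), (x42,ν)}
  {x41, x42} × {ξ} = {(x41,ξ), (x42,ξ)}
  {x42} × {ν, ξ} = {(x42,ν), (x42,ξ)}
  {x40, x41, x42} × {ν} = {(x40,ν), (x41,ν), (x42,ν)}
  {x40, x41, x42} × {ξ} = {(x40,ξ), (x41,ξ), (x42,ξ)}
  {x40, x42} × {ν, ξ} = {(x40,ν), (x40,ξ), (x42,ν), (x42,ξ)}
  {x41, x42} × {ν, ξ} = {(x41,ν), (x41,ξ), (x42,ν), (x42,ξ)}
  {x40, x41, x42} × {ν, ξ} = {(x40,ν), (x40,ξ), (x41,ν), (x41,ξ), (x42,ν), (x42,ξ)}
These 16 distinct sets form the basis B.
Close under arbitrary unions to get τ_{X×Y}; counting gives |τ_{X×Y}| = 36.


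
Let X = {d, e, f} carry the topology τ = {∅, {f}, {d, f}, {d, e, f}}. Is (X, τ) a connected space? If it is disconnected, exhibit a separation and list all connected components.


(X, τ) is connected.

Find clopen sets (U ∈ τ with X ∖ U ∈ τ):
  U = ∅, X ∖ U = {d, e, f} — both open, so U is clopen.
  U = {d, e, f}, X ∖ U = ∅ — both open, so U is clopen.
Only trivial clopens (∅ and X) exist, so (X, τ) is connected.
Compute connected components by grouping points that agree on all clopens:
  component: {d, e, f}


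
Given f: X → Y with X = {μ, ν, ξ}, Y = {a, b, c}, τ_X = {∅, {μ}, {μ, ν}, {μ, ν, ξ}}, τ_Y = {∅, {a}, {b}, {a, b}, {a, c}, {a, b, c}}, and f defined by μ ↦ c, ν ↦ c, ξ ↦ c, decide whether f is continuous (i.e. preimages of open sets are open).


f IS continuous.

Compute f^{-1}(U) for each U ∈ τ_Y:
  U = ∅: f^{-1}(U) = ∅ ∈ τ_X ✓.
  U = {a}: f^{-1}(U) = ∅ ∈ τ_X ✓.
  U = {b}: f^{-1}(U) = ∅ ∈ τ_X ✓.
  U = {a, b}: f^{-1}(U) = ∅ ∈ τ_X ✓.
  U = {a, c}: f^{-1}(U) = {μ, ν, ξ} ∈ τ_X ✓.
  U = {a, b, c}: f^{-1}(U) = {μ, ν, ξ} ∈ τ_X ✓.
Every preimage lies in τ_X, so f IS continuous.


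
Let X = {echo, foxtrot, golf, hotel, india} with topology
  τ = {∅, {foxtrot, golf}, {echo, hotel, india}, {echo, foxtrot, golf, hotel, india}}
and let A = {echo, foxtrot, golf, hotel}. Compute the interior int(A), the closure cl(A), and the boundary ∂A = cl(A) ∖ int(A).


int(A) = {foxtrot, golf}, cl(A) = {echo, foxtrot, golf, hotel, india}, ∂A = {echo, hotel, india}.

Closed sets in (X, τ) are complements of opens:
  closed(X, τ) = {∅, {foxtrot, golf}, {echo, hotel, india}, {echo, foxtrot, golf, hotel, india}}.
int(A) = ⋃ {U ∈ τ : U ⊆ A}. Opens contained in A: ∅, {foxtrot, golf}.
Taking the union of these: int(A) = {foxtrot, golf}.
cl(A) = ⋂ {C closed : A ⊆ C}. Closed sets containing A: {echo, foxtrot, golf, hotel, india}.
Intersecting these: cl(A) = {echo, foxtrot, golf, hotel, india}.
∂A = cl(A) ∖ int(A) = {echo, foxtrot, golf, hotel, india} ∖ {foxtrot, golf} = {echo, hotel, india}.


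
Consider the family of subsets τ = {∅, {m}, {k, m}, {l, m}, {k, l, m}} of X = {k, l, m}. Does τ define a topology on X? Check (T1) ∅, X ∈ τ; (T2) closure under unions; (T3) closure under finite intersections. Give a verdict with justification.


τ IS a topology on X.

Axiom (T1): ∅ ∈ τ? Yes; X ∈ τ? Yes.
Axiom (T2/T3): check pairwise unions and intersections of members of τ.
All pairwise intersections and unions checked — each lies in τ. Therefore τ satisfies (T1), (T2), (T3): it IS a topology on X.


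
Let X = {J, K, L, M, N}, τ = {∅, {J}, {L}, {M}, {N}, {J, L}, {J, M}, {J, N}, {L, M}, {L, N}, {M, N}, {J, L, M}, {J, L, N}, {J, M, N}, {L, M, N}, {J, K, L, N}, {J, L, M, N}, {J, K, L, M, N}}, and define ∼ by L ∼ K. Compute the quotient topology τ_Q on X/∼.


X/∼ = {[J], [K=L], [M], [N]}; |τ_Q| = 10.

Equivalence classes: [J], [K=L], [M], [N].
Quotient map π: X → X/∼ sends J ↦ [J], K ↦ [K=L], L ↦ [K=L], M ↦ [M], N ↦ [N].
For each subset V ⊆ X/∼, compute π^{-1}(V) ⊆ X and check whether π^{-1}(V) ∈ τ. V is open in τ_Q iff π^{-1}(V) ∈ τ.
  V = {}: π^{-1}(V) = ∅ ∈ τ ✓.
  V = {[J]}: π^{-1}(V) = {J} ∈ τ ✓.
  V = {[K=L]}: π^{-1}(V) = {K, L} ∉ τ ✗.
  V = {[J], [K=L]}: π^{-1}(V) = {J, K, L} ∉ τ ✗.
  V = {[M]}: π^{-1}(V) = {M} ∈ τ ✓.
  V = {[J], [M]}: π^{-1}(V) = {J, M} ∈ τ ✓.
  V = {[K=L], [M]}: π^{-1}(V) = {K, L, M} ∉ τ ✗.
  V = {[J], [K=L], [M]}: π^{-1}(V) = {J, K, L, M} ∉ τ ✗.
  V = {[N]}: π^{-1}(V) = {N} ∈ τ ✓.
  V = {[J], [N]}: π^{-1}(V) = {J, N} ∈ τ ✓.
  V = {[K=L], [N]}: π^{-1}(V) = {K, L, N} ∉ τ ✗.
  V = {[J], [K=L], [N]}: π^{-1}(V) = {J, K, L, N} ∈ τ ✓.
  V = {[M], [N]}: π^{-1}(V) = {M, N} ∈ τ ✓.
  V = {[J], [M], [N]}: π^{-1}(V) = {J, M, N} ∈ τ ✓.
  V = {[K=L], [M], [N]}: π^{-1}(V) = {K, L, M, N} ∉ τ ✗.
  V = {[J], [K=L], [M], [N]}: π^{-1}(V) = {J, K, L, M, N} ∈ τ ✓.
Open sets in the quotient: τ_Q = {{}, {[J]}, {[M]}, {[J], [M]}, {[N]}, {[J], [N]}, {[J], [K=L], [N]}, {[M], [N]}, {[J], [M], [N]}, {[J], [K=L], [M], [N]}} (10 elements).
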